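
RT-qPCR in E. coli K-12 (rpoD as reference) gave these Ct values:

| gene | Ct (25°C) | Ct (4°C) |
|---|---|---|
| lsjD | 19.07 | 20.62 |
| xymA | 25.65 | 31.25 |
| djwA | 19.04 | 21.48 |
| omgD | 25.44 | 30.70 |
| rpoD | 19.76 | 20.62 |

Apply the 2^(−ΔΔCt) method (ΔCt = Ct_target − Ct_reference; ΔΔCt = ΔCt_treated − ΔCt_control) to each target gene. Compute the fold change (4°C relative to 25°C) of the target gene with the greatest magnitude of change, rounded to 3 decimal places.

lsjD: ΔΔCt = (20.62−20.62) − (19.07−19.76) = 0.00 − (-0.69) = 0.69; fold change = 2^-0.69 = 0.620
xymA: ΔΔCt = (31.25−20.62) − (25.65−19.76) = 10.63 − 5.89 = 4.74; fold change = 2^-4.74 = 0.037
djwA: ΔΔCt = (21.48−20.62) − (19.04−19.76) = 0.86 − (-0.72) = 1.58; fold change = 2^-1.58 = 0.334
omgD: ΔΔCt = (30.70−20.62) − (25.44−19.76) = 10.08 − 5.68 = 4.40; fold change = 2^-4.40 = 0.047
xymA has the largest |ΔΔCt| = 4.74.

0.037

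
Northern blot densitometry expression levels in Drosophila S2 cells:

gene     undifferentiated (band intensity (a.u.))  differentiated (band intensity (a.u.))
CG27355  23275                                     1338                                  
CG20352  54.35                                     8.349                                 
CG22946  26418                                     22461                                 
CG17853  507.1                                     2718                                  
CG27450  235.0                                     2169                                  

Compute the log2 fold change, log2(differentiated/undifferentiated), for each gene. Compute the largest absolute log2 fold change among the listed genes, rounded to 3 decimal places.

4.121

log2(1338/23275) = -4.121  (CG27355)
log2(8.349/54.35) = -2.703  (CG20352)
log2(22461/26418) = -0.234  (CG22946)
log2(2718/507.1) = 2.422  (CG17853)
log2(2169/235.0) = 3.206  (CG27450)
The largest magnitude belongs to CG27355.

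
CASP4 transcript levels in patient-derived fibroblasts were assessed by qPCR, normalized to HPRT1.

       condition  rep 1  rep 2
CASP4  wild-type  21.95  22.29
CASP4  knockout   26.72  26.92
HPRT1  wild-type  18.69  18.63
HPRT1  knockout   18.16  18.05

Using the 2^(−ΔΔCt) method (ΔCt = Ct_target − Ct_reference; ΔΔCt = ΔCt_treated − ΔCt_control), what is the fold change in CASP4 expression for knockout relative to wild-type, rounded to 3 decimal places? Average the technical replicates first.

Mean Ct: CASP4 wild-type 22.120; CASP4 knockout 26.820; HPRT1 wild-type 18.660; HPRT1 knockout 18.105
ΔCt(wild-type) = 22.120 − 18.660 = 3.460
ΔCt(knockout) = 26.820 − 18.105 = 8.715
ΔΔCt = 8.715 − 3.460 = 5.255
Fold change = 2^(−5.255) = 0.0262

0.026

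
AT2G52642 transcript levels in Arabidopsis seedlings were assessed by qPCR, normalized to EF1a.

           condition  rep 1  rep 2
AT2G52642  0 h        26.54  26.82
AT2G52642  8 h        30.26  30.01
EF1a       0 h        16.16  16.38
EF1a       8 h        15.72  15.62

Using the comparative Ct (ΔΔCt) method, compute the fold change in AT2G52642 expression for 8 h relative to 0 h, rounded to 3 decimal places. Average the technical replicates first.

0.060

Mean Ct: AT2G52642 0 h 26.680; AT2G52642 8 h 30.135; EF1a 0 h 16.270; EF1a 8 h 15.670
ΔCt(0 h) = 26.680 − 16.270 = 10.410
ΔCt(8 h) = 30.135 − 15.670 = 14.465
ΔΔCt = 14.465 − 10.410 = 4.055
Fold change = 2^(−4.055) = 0.0602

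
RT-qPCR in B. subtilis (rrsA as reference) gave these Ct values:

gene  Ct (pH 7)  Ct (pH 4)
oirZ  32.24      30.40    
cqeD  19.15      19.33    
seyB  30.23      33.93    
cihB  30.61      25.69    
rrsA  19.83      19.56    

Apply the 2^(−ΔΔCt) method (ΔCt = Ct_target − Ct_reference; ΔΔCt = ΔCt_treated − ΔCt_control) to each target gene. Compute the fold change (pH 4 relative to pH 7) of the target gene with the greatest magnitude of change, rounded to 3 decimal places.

oirZ: ΔΔCt = (30.40−19.56) − (32.24−19.83) = 10.84 − 12.41 = -1.57; fold change = 2^1.57 = 2.969
cqeD: ΔΔCt = (19.33−19.56) − (19.15−19.83) = -0.23 − (-0.68) = 0.45; fold change = 2^-0.45 = 0.732
seyB: ΔΔCt = (33.93−19.56) − (30.23−19.83) = 14.37 − 10.40 = 3.97; fold change = 2^-3.97 = 0.064
cihB: ΔΔCt = (25.69−19.56) − (30.61−19.83) = 6.13 − 10.78 = -4.65; fold change = 2^4.65 = 25.107
cihB has the largest |ΔΔCt| = 4.65.

25.107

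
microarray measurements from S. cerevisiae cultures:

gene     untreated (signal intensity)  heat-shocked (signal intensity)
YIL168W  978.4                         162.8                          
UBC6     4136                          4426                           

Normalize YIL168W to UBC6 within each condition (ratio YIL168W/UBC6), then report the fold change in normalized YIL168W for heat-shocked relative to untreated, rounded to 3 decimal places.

YIL168W/UBC6 (untreated) = 978.4 / 4136 = 0.23656
YIL168W/UBC6 (heat-shocked) = 162.8 / 4426 = 0.036783
Fold change = 0.036783 / 0.23656 = 0.1555

0.155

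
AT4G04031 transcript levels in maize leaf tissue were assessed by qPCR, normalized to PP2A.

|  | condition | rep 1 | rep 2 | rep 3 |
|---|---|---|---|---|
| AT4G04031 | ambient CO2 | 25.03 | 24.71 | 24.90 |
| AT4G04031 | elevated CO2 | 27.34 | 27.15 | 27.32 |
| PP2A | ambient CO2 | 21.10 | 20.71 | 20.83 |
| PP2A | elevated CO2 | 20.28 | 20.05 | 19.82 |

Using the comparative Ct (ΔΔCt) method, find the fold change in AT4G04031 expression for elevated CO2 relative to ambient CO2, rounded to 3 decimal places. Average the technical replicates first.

0.107

Mean Ct: AT4G04031 ambient CO2 24.880; AT4G04031 elevated CO2 27.270; PP2A ambient CO2 20.880; PP2A elevated CO2 20.050
ΔCt(ambient CO2) = 24.880 − 20.880 = 4.000
ΔCt(elevated CO2) = 27.270 − 20.050 = 7.220
ΔΔCt = 7.220 − 4.000 = 3.220
Fold change = 2^(−3.220) = 0.1073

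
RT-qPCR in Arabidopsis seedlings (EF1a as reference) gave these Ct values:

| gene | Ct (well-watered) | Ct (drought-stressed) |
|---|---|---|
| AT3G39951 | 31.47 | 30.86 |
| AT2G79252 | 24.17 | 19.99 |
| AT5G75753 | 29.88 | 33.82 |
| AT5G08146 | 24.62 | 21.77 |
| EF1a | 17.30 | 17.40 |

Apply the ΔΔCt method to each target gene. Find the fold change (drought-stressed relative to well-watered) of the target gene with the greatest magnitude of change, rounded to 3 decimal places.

19.427

AT3G39951: ΔΔCt = (30.86−17.40) − (31.47−17.30) = 13.46 − 14.17 = -0.71; fold change = 2^0.71 = 1.636
AT2G79252: ΔΔCt = (19.99−17.40) − (24.17−17.30) = 2.59 − 6.87 = -4.28; fold change = 2^4.28 = 19.427
AT5G75753: ΔΔCt = (33.82−17.40) − (29.88−17.30) = 16.42 − 12.58 = 3.84; fold change = 2^-3.84 = 0.070
AT5G08146: ΔΔCt = (21.77−17.40) − (24.62−17.30) = 4.37 − 7.32 = -2.95; fold change = 2^2.95 = 7.727
AT2G79252 has the largest |ΔΔCt| = 4.28.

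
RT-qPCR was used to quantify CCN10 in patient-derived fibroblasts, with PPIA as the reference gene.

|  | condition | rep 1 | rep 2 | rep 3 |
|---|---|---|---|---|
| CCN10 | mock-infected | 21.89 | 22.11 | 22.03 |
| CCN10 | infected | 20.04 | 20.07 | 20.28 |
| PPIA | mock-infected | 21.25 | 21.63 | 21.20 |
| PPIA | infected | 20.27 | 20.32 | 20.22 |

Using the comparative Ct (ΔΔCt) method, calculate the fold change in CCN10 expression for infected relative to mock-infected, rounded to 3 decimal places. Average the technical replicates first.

Mean Ct: CCN10 mock-infected 22.010; CCN10 infected 20.130; PPIA mock-infected 21.360; PPIA infected 20.270
ΔCt(mock-infected) = 22.010 − 21.360 = 0.650
ΔCt(infected) = 20.130 − 20.270 = -0.140
ΔΔCt = -0.140 − 0.650 = -0.790
Fold change = 2^(−(-0.790)) = 2^0.790 = 1.7291

1.729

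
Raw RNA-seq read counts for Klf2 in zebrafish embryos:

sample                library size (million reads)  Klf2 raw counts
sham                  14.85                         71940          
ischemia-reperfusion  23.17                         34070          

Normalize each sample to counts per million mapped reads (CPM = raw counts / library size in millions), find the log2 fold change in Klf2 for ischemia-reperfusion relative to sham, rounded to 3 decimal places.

CPM(sham) = 71940 / 14.85 = 4844.4444
CPM(ischemia-reperfusion) = 34070 / 23.17 = 1470.4359
Fold change = 1470.4359 / 4844.4444 = 0.30353
log2(0.30353) = -1.7201

-1.720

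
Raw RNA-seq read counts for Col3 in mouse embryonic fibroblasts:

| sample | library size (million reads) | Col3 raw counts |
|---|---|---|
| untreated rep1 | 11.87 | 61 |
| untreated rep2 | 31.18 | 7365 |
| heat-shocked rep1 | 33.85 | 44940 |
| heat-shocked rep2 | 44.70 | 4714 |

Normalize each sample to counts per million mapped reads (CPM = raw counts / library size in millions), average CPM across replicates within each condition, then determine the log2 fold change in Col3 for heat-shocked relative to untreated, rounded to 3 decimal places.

2.570

CPM(untreated rep1) = 61 / 11.87 = 5.1390
CPM(untreated rep2) = 7365 / 31.18 = 236.2091
CPM(heat-shocked rep1) = 44940 / 33.85 = 1327.6219
CPM(heat-shocked rep2) = 4714 / 44.70 = 105.4586
mean CPM(untreated) = 120.6741; mean CPM(heat-shocked) = 716.5402
Fold change = 716.5402 / 120.6741 = 5.93782
log2(5.93782) = 2.5699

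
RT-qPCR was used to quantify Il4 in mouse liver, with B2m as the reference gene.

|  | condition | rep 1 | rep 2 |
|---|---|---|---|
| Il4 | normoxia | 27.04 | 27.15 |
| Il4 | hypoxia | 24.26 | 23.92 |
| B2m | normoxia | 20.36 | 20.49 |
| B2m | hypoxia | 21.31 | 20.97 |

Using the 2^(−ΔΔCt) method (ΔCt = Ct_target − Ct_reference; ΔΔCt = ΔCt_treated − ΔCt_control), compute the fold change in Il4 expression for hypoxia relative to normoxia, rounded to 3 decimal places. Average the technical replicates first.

13.177

Mean Ct: Il4 normoxia 27.095; Il4 hypoxia 24.090; B2m normoxia 20.425; B2m hypoxia 21.140
ΔCt(normoxia) = 27.095 − 20.425 = 6.670
ΔCt(hypoxia) = 24.090 − 21.140 = 2.950
ΔΔCt = 2.950 − 6.670 = -3.720
Fold change = 2^(−(-3.720)) = 2^3.720 = 13.1775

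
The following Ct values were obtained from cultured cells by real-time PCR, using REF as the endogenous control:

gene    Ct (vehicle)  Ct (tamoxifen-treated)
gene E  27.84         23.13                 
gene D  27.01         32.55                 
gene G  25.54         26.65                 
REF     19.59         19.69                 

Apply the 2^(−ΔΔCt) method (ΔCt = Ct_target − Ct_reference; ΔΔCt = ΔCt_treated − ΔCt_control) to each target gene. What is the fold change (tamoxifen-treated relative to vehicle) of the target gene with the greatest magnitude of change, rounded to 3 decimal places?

gene E: ΔΔCt = (23.13−19.69) − (27.84−19.59) = 3.44 − 8.25 = -4.81; fold change = 2^4.81 = 28.051
gene D: ΔΔCt = (32.55−19.69) − (27.01−19.59) = 12.86 − 7.42 = 5.44; fold change = 2^-5.44 = 0.023
gene G: ΔΔCt = (26.65−19.69) − (25.54−19.59) = 6.96 − 5.95 = 1.01; fold change = 2^-1.01 = 0.497
gene D has the largest |ΔΔCt| = 5.44.

0.023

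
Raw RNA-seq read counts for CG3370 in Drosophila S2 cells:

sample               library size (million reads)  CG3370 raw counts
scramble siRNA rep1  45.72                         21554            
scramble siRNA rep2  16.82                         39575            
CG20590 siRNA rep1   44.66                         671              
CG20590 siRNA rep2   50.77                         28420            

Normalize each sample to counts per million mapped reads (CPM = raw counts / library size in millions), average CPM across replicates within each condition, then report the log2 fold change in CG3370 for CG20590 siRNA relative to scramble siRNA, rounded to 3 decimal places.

CPM(scramble siRNA rep1) = 21554 / 45.72 = 471.4348
CPM(scramble siRNA rep2) = 39575 / 16.82 = 2352.8537
CPM(CG20590 siRNA rep1) = 671 / 44.66 = 15.0246
CPM(CG20590 siRNA rep2) = 28420 / 50.77 = 559.7794
mean CPM(scramble siRNA) = 1412.1443; mean CPM(CG20590 siRNA) = 287.4020
Fold change = 287.4020 / 1412.1443 = 0.20352
log2(0.20352) = -2.2967

-2.297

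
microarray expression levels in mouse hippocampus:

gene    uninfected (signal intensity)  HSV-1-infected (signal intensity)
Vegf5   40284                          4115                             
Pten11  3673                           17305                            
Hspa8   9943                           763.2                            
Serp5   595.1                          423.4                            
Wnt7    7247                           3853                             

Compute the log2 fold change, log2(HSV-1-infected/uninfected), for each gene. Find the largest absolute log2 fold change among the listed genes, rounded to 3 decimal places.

3.704

log2(4115/40284) = -3.291  (Vegf5)
log2(17305/3673) = 2.236  (Pten11)
log2(763.2/9943) = -3.704  (Hspa8)
log2(423.4/595.1) = -0.491  (Serp5)
log2(3853/7247) = -0.911  (Wnt7)
The largest magnitude belongs to Hspa8.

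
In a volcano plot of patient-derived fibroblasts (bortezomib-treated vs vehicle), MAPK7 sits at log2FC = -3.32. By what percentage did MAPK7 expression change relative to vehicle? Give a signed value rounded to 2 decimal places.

-89.99%

Fold change = 2^(-3.32) = 0.1001
Percent change = (FC − 1) × 100% = (0.1001 − 1) × 100 = -89.99%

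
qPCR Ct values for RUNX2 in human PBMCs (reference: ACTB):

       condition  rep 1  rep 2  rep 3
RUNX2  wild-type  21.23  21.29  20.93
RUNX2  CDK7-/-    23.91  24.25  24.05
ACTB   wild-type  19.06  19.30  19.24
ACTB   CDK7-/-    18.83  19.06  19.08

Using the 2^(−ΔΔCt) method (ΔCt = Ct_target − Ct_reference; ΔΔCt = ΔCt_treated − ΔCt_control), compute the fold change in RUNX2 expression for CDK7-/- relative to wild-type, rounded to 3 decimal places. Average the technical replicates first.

Mean Ct: RUNX2 wild-type 21.150; RUNX2 CDK7-/- 24.070; ACTB wild-type 19.200; ACTB CDK7-/- 18.990
ΔCt(wild-type) = 21.150 − 19.200 = 1.950
ΔCt(CDK7-/-) = 24.070 − 18.990 = 5.080
ΔΔCt = 5.080 − 1.950 = 3.130
Fold change = 2^(−3.130) = 0.1142

0.114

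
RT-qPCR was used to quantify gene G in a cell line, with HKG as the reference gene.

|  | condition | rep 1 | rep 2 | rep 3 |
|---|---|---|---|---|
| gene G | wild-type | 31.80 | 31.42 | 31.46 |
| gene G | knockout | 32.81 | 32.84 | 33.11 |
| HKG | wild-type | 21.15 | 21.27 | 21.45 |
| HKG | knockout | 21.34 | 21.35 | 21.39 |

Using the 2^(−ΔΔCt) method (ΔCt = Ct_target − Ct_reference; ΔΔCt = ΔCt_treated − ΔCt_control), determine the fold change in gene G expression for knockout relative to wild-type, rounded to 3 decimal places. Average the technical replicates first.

Mean Ct: gene G wild-type 31.560; gene G knockout 32.920; HKG wild-type 21.290; HKG knockout 21.360
ΔCt(wild-type) = 31.560 − 21.290 = 10.270
ΔCt(knockout) = 32.920 − 21.360 = 11.560
ΔΔCt = 11.560 − 10.270 = 1.290
Fold change = 2^(−1.290) = 0.4090

0.409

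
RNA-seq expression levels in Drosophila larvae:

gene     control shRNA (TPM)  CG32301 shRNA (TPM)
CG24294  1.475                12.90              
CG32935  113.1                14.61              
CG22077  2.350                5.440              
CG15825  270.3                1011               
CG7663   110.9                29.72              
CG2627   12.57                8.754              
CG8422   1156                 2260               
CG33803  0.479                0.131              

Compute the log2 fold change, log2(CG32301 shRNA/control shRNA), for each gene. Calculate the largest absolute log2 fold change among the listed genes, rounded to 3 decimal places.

3.129

log2(12.90/1.475) = 3.129  (CG24294)
log2(14.61/113.1) = -2.953  (CG32935)
log2(5.440/2.350) = 1.211  (CG22077)
log2(1011/270.3) = 1.903  (CG15825)
log2(29.72/110.9) = -1.900  (CG7663)
log2(8.754/12.57) = -0.522  (CG2627)
log2(2260/1156) = 0.967  (CG8422)
log2(0.131/0.479) = -1.870  (CG33803)
The largest magnitude belongs to CG24294.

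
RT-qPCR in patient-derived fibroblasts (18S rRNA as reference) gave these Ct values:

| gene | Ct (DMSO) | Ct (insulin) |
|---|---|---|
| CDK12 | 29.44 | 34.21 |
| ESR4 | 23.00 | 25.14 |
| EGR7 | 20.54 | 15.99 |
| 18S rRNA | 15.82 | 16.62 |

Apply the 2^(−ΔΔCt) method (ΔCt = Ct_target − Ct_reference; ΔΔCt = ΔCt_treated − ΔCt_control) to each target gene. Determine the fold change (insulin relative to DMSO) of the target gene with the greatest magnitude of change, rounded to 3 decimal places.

40.786

CDK12: ΔΔCt = (34.21−16.62) − (29.44−15.82) = 17.59 − 13.62 = 3.97; fold change = 2^-3.97 = 0.064
ESR4: ΔΔCt = (25.14−16.62) − (23.00−15.82) = 8.52 − 7.18 = 1.34; fold change = 2^-1.34 = 0.395
EGR7: ΔΔCt = (15.99−16.62) − (20.54−15.82) = -0.63 − 4.72 = -5.35; fold change = 2^5.35 = 40.786
EGR7 has the largest |ΔΔCt| = 5.35.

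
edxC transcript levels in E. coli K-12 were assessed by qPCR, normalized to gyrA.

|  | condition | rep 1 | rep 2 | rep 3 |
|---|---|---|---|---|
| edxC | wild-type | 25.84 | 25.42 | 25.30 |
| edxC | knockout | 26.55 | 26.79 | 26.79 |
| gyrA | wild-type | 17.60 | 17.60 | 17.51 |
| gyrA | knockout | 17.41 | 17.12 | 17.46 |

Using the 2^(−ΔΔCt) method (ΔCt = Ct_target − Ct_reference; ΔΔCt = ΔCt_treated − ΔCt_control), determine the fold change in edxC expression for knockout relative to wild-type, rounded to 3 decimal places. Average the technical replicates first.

0.371

Mean Ct: edxC wild-type 25.520; edxC knockout 26.710; gyrA wild-type 17.570; gyrA knockout 17.330
ΔCt(wild-type) = 25.520 − 17.570 = 7.950
ΔCt(knockout) = 26.710 − 17.330 = 9.380
ΔΔCt = 9.380 − 7.950 = 1.430
Fold change = 2^(−1.430) = 0.3711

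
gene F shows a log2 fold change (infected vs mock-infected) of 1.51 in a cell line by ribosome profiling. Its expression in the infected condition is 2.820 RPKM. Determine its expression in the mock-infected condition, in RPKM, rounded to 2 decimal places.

Fold change = 2^(1.51) = 2.8481
mock-infected expression = 2.820 / 2.8481 = 0.99

0.99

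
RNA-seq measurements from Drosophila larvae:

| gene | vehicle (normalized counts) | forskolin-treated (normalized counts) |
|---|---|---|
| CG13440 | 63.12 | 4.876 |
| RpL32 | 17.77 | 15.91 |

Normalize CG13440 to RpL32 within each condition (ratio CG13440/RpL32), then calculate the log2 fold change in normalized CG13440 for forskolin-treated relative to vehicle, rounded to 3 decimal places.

CG13440/RpL32 (vehicle) = 63.12 / 17.77 = 3.5521
CG13440/RpL32 (forskolin-treated) = 4.876 / 15.91 = 0.30647
Fold change = 0.30647 / 3.5521 = 0.0863
log2(0.0863) = -3.5348

-3.535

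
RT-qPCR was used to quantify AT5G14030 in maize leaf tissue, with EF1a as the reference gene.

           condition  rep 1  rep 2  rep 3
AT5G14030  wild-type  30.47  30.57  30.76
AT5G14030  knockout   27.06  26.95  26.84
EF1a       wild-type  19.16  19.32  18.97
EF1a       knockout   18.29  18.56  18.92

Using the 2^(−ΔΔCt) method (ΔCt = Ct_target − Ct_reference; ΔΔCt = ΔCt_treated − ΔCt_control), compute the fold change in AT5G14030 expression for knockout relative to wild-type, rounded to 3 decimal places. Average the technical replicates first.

8.515

Mean Ct: AT5G14030 wild-type 30.600; AT5G14030 knockout 26.950; EF1a wild-type 19.150; EF1a knockout 18.590
ΔCt(wild-type) = 30.600 − 19.150 = 11.450
ΔCt(knockout) = 26.950 − 18.590 = 8.360
ΔΔCt = 8.360 − 11.450 = -3.090
Fold change = 2^(−(-3.090)) = 2^3.090 = 8.5150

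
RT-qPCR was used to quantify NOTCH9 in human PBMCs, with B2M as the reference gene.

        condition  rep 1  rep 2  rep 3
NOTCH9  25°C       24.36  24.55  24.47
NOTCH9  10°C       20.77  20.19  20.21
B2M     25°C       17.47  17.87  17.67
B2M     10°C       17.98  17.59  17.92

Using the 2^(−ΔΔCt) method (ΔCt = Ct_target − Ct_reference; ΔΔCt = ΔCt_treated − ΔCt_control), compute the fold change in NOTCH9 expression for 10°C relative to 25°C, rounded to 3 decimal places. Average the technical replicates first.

18.765

Mean Ct: NOTCH9 25°C 24.460; NOTCH9 10°C 20.390; B2M 25°C 17.670; B2M 10°C 17.830
ΔCt(25°C) = 24.460 − 17.670 = 6.790
ΔCt(10°C) = 20.390 − 17.830 = 2.560
ΔΔCt = 2.560 − 6.790 = -4.230
Fold change = 2^(−(-4.230)) = 2^4.230 = 18.7654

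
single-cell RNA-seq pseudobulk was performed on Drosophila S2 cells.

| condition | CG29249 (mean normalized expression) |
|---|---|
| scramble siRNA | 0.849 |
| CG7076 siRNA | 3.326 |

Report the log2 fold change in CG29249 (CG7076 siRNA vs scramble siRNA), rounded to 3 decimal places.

1.970

Fold change = 3.326 / 0.849 = 3.9176
log2(3.9176) = 1.9700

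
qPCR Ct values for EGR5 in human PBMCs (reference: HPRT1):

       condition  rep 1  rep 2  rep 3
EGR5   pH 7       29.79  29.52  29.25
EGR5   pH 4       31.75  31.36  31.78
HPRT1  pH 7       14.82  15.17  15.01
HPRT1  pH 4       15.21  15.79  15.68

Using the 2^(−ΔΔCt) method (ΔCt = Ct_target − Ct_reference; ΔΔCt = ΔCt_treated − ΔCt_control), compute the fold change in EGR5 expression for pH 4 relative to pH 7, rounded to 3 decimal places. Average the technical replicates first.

0.342

Mean Ct: EGR5 pH 7 29.520; EGR5 pH 4 31.630; HPRT1 pH 7 15.000; HPRT1 pH 4 15.560
ΔCt(pH 7) = 29.520 − 15.000 = 14.520
ΔCt(pH 4) = 31.630 − 15.560 = 16.070
ΔΔCt = 16.070 − 14.520 = 1.550
Fold change = 2^(−1.550) = 0.3415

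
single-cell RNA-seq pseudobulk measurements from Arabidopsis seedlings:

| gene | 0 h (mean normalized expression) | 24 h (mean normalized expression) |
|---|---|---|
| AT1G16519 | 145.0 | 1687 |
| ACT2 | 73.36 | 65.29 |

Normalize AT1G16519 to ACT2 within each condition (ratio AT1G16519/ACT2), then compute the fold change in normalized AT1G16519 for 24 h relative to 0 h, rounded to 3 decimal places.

AT1G16519/ACT2 (0 h) = 145.0 / 73.36 = 1.9766
AT1G16519/ACT2 (24 h) = 1687 / 65.29 = 25.839
Fold change = 25.839 / 1.9766 = 13.0725

13.073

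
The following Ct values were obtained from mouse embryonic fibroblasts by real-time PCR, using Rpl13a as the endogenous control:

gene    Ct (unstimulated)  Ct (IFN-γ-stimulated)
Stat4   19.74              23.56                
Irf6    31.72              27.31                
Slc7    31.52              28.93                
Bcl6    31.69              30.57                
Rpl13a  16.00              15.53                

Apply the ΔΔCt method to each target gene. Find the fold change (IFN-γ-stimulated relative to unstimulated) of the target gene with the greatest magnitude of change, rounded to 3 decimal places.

0.051

Stat4: ΔΔCt = (23.56−15.53) − (19.74−16.00) = 8.03 − 3.74 = 4.29; fold change = 2^-4.29 = 0.051
Irf6: ΔΔCt = (27.31−15.53) − (31.72−16.00) = 11.78 − 15.72 = -3.94; fold change = 2^3.94 = 15.348
Slc7: ΔΔCt = (28.93−15.53) − (31.52−16.00) = 13.40 − 15.52 = -2.12; fold change = 2^2.12 = 4.347
Bcl6: ΔΔCt = (30.57−15.53) − (31.69−16.00) = 15.04 − 15.69 = -0.65; fold change = 2^0.65 = 1.569
Stat4 has the largest |ΔΔCt| = 4.29.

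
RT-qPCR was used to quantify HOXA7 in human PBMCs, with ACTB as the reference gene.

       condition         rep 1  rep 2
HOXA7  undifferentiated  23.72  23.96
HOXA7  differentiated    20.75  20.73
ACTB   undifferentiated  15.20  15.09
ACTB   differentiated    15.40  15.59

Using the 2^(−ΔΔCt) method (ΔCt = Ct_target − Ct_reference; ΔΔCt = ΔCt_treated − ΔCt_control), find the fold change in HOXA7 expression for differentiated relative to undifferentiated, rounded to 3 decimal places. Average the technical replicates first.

Mean Ct: HOXA7 undifferentiated 23.840; HOXA7 differentiated 20.740; ACTB undifferentiated 15.145; ACTB differentiated 15.495
ΔCt(undifferentiated) = 23.840 − 15.145 = 8.695
ΔCt(differentiated) = 20.740 − 15.495 = 5.245
ΔΔCt = 5.245 − 8.695 = -3.450
Fold change = 2^(−(-3.450)) = 2^3.450 = 10.9283

10.928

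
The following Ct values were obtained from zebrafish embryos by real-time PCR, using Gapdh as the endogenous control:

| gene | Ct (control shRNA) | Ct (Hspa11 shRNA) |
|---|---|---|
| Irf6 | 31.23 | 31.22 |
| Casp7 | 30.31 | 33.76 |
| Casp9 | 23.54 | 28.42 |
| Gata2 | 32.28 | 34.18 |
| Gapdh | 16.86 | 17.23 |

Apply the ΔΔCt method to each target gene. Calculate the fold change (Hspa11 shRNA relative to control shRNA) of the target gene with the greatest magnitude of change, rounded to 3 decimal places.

0.044

Irf6: ΔΔCt = (31.22−17.23) − (31.23−16.86) = 13.99 − 14.37 = -0.38; fold change = 2^0.38 = 1.301
Casp7: ΔΔCt = (33.76−17.23) − (30.31−16.86) = 16.53 − 13.45 = 3.08; fold change = 2^-3.08 = 0.118
Casp9: ΔΔCt = (28.42−17.23) − (23.54−16.86) = 11.19 − 6.68 = 4.51; fold change = 2^-4.51 = 0.044
Gata2: ΔΔCt = (34.18−17.23) − (32.28−16.86) = 16.95 − 15.42 = 1.53; fold change = 2^-1.53 = 0.346
Casp9 has the largest |ΔΔCt| = 4.51.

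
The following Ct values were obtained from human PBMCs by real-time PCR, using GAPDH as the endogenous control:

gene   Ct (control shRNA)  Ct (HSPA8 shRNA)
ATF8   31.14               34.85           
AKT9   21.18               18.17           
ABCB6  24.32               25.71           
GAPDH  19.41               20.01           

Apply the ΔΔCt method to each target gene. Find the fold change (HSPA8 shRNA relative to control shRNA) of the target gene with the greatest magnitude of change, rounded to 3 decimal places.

ATF8: ΔΔCt = (34.85−20.01) − (31.14−19.41) = 14.84 − 11.73 = 3.11; fold change = 2^-3.11 = 0.116
AKT9: ΔΔCt = (18.17−20.01) − (21.18−19.41) = -1.84 − 1.77 = -3.61; fold change = 2^3.61 = 12.210
ABCB6: ΔΔCt = (25.71−20.01) − (24.32−19.41) = 5.70 − 4.91 = 0.79; fold change = 2^-0.79 = 0.578
AKT9 has the largest |ΔΔCt| = 3.61.

12.210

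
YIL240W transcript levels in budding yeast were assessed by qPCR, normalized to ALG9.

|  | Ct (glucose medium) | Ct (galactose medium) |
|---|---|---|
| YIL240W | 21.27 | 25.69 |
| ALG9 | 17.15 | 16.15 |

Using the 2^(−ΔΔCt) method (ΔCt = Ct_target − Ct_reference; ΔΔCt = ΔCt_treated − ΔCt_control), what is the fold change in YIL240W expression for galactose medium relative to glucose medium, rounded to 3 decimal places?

ΔCt(glucose medium) = 21.270 − 17.150 = 4.120
ΔCt(galactose medium) = 25.690 − 16.150 = 9.540
ΔΔCt = 9.540 − 4.120 = 5.420
Fold change = 2^(−5.420) = 0.0234

0.023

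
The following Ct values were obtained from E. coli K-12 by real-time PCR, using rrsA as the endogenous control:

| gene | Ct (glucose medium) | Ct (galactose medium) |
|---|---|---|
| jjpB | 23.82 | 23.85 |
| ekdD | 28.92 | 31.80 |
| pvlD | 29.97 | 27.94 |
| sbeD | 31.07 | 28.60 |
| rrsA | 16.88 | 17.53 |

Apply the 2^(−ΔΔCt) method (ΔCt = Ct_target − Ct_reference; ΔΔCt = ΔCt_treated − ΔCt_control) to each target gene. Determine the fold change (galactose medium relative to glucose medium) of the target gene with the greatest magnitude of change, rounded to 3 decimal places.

jjpB: ΔΔCt = (23.85−17.53) − (23.82−16.88) = 6.32 − 6.94 = -0.62; fold change = 2^0.62 = 1.537
ekdD: ΔΔCt = (31.80−17.53) − (28.92−16.88) = 14.27 − 12.04 = 2.23; fold change = 2^-2.23 = 0.213
pvlD: ΔΔCt = (27.94−17.53) − (29.97−16.88) = 10.41 − 13.09 = -2.68; fold change = 2^2.68 = 6.409
sbeD: ΔΔCt = (28.60−17.53) − (31.07−16.88) = 11.07 − 14.19 = -3.12; fold change = 2^3.12 = 8.694
sbeD has the largest |ΔΔCt| = 3.12.

8.694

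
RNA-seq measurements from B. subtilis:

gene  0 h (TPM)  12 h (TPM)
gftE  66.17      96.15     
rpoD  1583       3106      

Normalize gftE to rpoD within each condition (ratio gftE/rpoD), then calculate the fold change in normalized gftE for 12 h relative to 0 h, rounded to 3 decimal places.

0.741

gftE/rpoD (0 h) = 66.17 / 1583 = 0.0418
gftE/rpoD (12 h) = 96.15 / 3106 = 0.030956
Fold change = 0.030956 / 0.0418 = 0.7406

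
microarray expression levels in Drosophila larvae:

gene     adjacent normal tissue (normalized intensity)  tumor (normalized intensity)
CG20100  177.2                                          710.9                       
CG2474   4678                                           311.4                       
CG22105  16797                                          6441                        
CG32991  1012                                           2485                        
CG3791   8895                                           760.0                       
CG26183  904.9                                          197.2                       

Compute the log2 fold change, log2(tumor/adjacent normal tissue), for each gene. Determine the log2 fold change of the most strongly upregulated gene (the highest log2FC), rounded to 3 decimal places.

2.004

log2(710.9/177.2) = 2.004  (CG20100)
log2(311.4/4678) = -3.909  (CG2474)
log2(6441/16797) = -1.383  (CG22105)
log2(2485/1012) = 1.296  (CG32991)
log2(760.0/8895) = -3.549  (CG3791)
log2(197.2/904.9) = -2.198  (CG26183)
CG20100 is most strongly upregulated.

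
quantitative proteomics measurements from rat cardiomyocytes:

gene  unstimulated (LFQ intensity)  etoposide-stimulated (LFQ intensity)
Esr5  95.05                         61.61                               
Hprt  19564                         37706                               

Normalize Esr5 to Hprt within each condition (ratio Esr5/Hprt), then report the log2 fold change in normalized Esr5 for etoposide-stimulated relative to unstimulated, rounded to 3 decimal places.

Esr5/Hprt (unstimulated) = 95.05 / 19564 = 0.0048584
Esr5/Hprt (etoposide-stimulated) = 61.61 / 37706 = 0.001634
Fold change = 0.001634 / 0.0048584 = 0.3363
log2(0.3363) = -1.5721

-1.572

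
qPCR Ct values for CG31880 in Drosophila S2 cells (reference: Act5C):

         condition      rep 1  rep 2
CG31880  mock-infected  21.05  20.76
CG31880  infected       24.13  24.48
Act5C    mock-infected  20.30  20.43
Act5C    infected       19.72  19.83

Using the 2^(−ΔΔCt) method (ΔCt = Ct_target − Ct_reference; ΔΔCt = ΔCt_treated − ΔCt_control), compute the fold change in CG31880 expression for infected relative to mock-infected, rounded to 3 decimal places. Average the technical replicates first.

0.063

Mean Ct: CG31880 mock-infected 20.905; CG31880 infected 24.305; Act5C mock-infected 20.365; Act5C infected 19.775
ΔCt(mock-infected) = 20.905 − 20.365 = 0.540
ΔCt(infected) = 24.305 − 19.775 = 4.530
ΔΔCt = 4.530 − 0.540 = 3.990
Fold change = 2^(−3.990) = 0.0629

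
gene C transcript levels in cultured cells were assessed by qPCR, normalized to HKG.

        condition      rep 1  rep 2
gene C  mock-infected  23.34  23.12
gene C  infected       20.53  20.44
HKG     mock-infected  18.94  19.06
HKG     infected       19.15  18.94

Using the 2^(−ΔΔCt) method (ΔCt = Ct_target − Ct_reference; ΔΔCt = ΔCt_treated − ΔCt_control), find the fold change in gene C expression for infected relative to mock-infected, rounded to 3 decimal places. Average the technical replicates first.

Mean Ct: gene C mock-infected 23.230; gene C infected 20.485; HKG mock-infected 19.000; HKG infected 19.045
ΔCt(mock-infected) = 23.230 − 19.000 = 4.230
ΔCt(infected) = 20.485 − 19.045 = 1.440
ΔΔCt = 1.440 − 4.230 = -2.790
Fold change = 2^(−(-2.790)) = 2^2.790 = 6.9163

6.916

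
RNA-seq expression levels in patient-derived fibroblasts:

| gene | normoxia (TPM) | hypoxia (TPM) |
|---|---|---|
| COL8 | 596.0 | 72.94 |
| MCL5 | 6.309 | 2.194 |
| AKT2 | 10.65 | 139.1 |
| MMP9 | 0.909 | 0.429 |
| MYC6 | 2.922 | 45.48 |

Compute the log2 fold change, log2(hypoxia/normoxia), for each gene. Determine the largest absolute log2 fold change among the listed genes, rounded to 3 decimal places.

log2(72.94/596.0) = -3.031  (COL8)
log2(2.194/6.309) = -1.524  (MCL5)
log2(139.1/10.65) = 3.707  (AKT2)
log2(0.429/0.909) = -1.083  (MMP9)
log2(45.48/2.922) = 3.960  (MYC6)
The largest magnitude belongs to MYC6.

3.960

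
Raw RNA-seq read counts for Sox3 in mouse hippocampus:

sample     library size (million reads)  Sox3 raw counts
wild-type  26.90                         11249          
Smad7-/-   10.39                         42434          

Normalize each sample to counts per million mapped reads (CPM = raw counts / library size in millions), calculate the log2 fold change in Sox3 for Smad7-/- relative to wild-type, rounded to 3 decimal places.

3.288

CPM(wild-type) = 11249 / 26.90 = 418.1784
CPM(Smad7-/-) = 42434 / 10.39 = 4084.1193
Fold change = 4084.1193 / 418.1784 = 9.76645
log2(9.76645) = 3.2878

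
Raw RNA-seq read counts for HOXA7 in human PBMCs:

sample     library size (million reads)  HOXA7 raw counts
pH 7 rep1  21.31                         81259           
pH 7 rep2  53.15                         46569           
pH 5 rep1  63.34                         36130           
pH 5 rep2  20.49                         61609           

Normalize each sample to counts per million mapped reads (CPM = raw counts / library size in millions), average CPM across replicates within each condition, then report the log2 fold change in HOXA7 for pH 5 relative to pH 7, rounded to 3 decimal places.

CPM(pH 7 rep1) = 81259 / 21.31 = 3813.1863
CPM(pH 7 rep2) = 46569 / 53.15 = 876.1806
CPM(pH 5 rep1) = 36130 / 63.34 = 570.4136
CPM(pH 5 rep2) = 61609 / 20.49 = 3006.7838
mean CPM(pH 7) = 2344.6835; mean CPM(pH 5) = 1788.5987
Fold change = 1788.5987 / 2344.6835 = 0.76283
log2(0.76283) = -0.3906

-0.391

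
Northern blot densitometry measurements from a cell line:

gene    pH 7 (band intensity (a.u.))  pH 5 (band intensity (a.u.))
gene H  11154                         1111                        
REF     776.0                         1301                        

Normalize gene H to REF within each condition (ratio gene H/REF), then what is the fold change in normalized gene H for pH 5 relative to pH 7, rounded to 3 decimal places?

gene H/REF (pH 7) = 11154 / 776.0 = 14.374
gene H/REF (pH 5) = 1111 / 1301 = 0.85396
Fold change = 0.85396 / 14.374 = 0.0594

0.059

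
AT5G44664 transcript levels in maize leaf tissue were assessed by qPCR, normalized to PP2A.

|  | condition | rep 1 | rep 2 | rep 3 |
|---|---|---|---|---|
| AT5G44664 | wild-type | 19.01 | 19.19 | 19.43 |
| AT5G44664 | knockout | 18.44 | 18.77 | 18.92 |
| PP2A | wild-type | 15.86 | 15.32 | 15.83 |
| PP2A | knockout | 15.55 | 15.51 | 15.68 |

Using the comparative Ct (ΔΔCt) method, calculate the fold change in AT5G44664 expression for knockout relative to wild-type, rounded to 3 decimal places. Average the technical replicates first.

Mean Ct: AT5G44664 wild-type 19.210; AT5G44664 knockout 18.710; PP2A wild-type 15.670; PP2A knockout 15.580
ΔCt(wild-type) = 19.210 − 15.670 = 3.540
ΔCt(knockout) = 18.710 − 15.580 = 3.130
ΔΔCt = 3.130 − 3.540 = -0.410
Fold change = 2^(−(-0.410)) = 2^0.410 = 1.3287

1.329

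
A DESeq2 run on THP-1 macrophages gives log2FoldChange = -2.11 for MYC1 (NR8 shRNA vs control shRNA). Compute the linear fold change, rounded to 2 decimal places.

Fold change = 2^(-2.11) = 0.232
That is, MYC1 drops to 23.2% of the control shRNA level.

0.23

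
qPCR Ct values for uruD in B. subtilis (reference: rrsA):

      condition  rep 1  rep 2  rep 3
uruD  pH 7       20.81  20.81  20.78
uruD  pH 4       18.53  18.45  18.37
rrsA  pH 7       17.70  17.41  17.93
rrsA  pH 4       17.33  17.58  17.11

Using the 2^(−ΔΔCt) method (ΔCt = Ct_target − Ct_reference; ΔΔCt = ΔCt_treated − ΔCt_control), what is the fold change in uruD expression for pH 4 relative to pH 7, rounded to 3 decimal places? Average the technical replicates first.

Mean Ct: uruD pH 7 20.800; uruD pH 4 18.450; rrsA pH 7 17.680; rrsA pH 4 17.340
ΔCt(pH 7) = 20.800 − 17.680 = 3.120
ΔCt(pH 4) = 18.450 − 17.340 = 1.110
ΔΔCt = 1.110 − 3.120 = -2.010
Fold change = 2^(−(-2.010)) = 2^2.010 = 4.0278

4.028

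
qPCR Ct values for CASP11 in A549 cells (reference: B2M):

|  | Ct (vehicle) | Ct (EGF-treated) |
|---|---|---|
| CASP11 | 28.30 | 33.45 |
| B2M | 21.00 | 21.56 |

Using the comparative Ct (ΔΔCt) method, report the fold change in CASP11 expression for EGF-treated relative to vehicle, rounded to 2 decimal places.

ΔCt(vehicle) = 28.300 − 21.000 = 7.300
ΔCt(EGF-treated) = 33.450 − 21.560 = 11.890
ΔΔCt = 11.890 − 7.300 = 4.590
Fold change = 2^(−4.590) = 0.042

0.04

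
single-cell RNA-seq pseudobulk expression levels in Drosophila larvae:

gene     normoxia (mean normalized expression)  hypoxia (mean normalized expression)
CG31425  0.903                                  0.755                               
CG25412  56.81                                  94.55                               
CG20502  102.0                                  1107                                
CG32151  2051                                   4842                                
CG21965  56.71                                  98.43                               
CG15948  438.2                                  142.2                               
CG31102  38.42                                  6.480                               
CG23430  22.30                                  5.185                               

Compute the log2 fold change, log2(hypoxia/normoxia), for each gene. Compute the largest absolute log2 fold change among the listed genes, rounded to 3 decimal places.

log2(0.755/0.903) = -0.258  (CG31425)
log2(94.55/56.81) = 0.735  (CG25412)
log2(1107/102.0) = 3.440  (CG20502)
log2(4842/2051) = 1.239  (CG32151)
log2(98.43/56.71) = 0.795  (CG21965)
log2(142.2/438.2) = -1.624  (CG15948)
log2(6.480/38.42) = -2.568  (CG31102)
log2(5.185/22.30) = -2.105  (CG23430)
The largest magnitude belongs to CG20502.

3.440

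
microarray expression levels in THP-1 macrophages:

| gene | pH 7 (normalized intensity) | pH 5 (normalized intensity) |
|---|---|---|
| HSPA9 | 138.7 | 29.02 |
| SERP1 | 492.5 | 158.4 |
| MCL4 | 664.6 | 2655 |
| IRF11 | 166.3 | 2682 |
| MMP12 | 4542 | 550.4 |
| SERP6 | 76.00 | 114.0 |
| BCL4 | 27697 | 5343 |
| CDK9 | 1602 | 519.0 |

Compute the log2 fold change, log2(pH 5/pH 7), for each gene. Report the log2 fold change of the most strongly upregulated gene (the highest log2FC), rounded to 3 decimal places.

log2(29.02/138.7) = -2.257  (HSPA9)
log2(158.4/492.5) = -1.637  (SERP1)
log2(2655/664.6) = 1.998  (MCL4)
log2(2682/166.3) = 4.011  (IRF11)
log2(550.4/4542) = -3.045  (MMP12)
log2(114.0/76.00) = 0.585  (SERP6)
log2(5343/27697) = -2.374  (BCL4)
log2(519.0/1602) = -1.626  (CDK9)
IRF11 is most strongly upregulated.

4.011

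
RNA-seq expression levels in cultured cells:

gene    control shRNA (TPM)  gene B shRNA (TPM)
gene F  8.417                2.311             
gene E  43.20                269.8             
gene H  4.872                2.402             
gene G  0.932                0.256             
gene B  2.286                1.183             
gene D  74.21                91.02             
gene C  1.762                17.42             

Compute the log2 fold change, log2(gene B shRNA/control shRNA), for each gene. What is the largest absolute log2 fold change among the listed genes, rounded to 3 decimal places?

log2(2.311/8.417) = -1.865  (gene F)
log2(269.8/43.20) = 2.643  (gene E)
log2(2.402/4.872) = -1.020  (gene H)
log2(0.256/0.932) = -1.864  (gene G)
log2(1.183/2.286) = -0.950  (gene B)
log2(91.02/74.21) = 0.295  (gene D)
log2(17.42/1.762) = 3.305  (gene C)
The largest magnitude belongs to gene C.

3.305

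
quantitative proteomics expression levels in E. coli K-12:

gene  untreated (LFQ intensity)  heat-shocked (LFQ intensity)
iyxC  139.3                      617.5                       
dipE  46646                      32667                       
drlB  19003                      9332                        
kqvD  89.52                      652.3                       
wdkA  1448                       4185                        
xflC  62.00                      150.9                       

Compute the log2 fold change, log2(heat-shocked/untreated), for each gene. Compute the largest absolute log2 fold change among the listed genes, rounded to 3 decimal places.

2.865

log2(617.5/139.3) = 2.148  (iyxC)
log2(32667/46646) = -0.514  (dipE)
log2(9332/19003) = -1.026  (drlB)
log2(652.3/89.52) = 2.865  (kqvD)
log2(4185/1448) = 1.531  (wdkA)
log2(150.9/62.00) = 1.283  (xflC)
The largest magnitude belongs to kqvD.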